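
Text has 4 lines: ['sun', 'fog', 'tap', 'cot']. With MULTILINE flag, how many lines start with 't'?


With MULTILINE flag, ^ matches the start of each line.
Lines: ['sun', 'fog', 'tap', 'cot']
Checking which lines start with 't':
  Line 1: 'sun' -> no
  Line 2: 'fog' -> no
  Line 3: 'tap' -> MATCH
  Line 4: 'cot' -> no
Matching lines: ['tap']
Count: 1

1


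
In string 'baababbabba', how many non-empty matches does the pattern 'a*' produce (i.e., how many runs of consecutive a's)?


Pattern 'a*' matches zero or more a's. We want non-empty runs of consecutive a's.
String: 'baababbabba'
Walking through the string to find runs of a's:
  Run 1: positions 1-2 -> 'aa'
  Run 2: positions 4-4 -> 'a'
  Run 3: positions 7-7 -> 'a'
  Run 4: positions 10-10 -> 'a'
Non-empty runs found: ['aa', 'a', 'a', 'a']
Count: 4

4


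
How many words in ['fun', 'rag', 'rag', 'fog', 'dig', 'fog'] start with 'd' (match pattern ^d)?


Pattern ^d anchors to start of word. Check which words begin with 'd':
  'fun' -> no
  'rag' -> no
  'rag' -> no
  'fog' -> no
  'dig' -> MATCH (starts with 'd')
  'fog' -> no
Matching words: ['dig']
Count: 1

1


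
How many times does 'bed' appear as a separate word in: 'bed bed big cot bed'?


Scanning each word for exact match 'bed':
  Word 1: 'bed' -> MATCH
  Word 2: 'bed' -> MATCH
  Word 3: 'big' -> no
  Word 4: 'cot' -> no
  Word 5: 'bed' -> MATCH
Total matches: 3

3


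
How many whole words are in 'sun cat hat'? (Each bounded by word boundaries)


Word boundaries (\b) mark the start/end of each word.
Text: 'sun cat hat'
Splitting by whitespace:
  Word 1: 'sun'
  Word 2: 'cat'
  Word 3: 'hat'
Total whole words: 3

3


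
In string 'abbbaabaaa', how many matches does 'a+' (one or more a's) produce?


Pattern 'a+' matches one or more consecutive a's.
String: 'abbbaabaaa'
Scanning for runs of a:
  Match 1: 'a' (length 1)
  Match 2: 'aa' (length 2)
  Match 3: 'aaa' (length 3)
Total matches: 3

3


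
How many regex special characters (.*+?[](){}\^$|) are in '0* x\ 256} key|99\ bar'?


Regex special characters are: . * + ? [ ] ( ) { } \ ^ $ |
Scanning '0* x\ 256} key|99\ bar':
  pos 1: '*' -> SPECIAL
  pos 4: '\' -> SPECIAL
  pos 9: '}' -> SPECIAL
  pos 14: '|' -> SPECIAL
  pos 17: '\' -> SPECIAL
Special chars found: ['*', '\\', '}', '|', '\\']
Total: 5

5


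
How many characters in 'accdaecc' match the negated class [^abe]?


Negated class [^abe] matches any char NOT in {a, b, e}
Scanning 'accdaecc':
  pos 0: 'a' -> no (excluded)
  pos 1: 'c' -> MATCH
  pos 2: 'c' -> MATCH
  pos 3: 'd' -> MATCH
  pos 4: 'a' -> no (excluded)
  pos 5: 'e' -> no (excluded)
  pos 6: 'c' -> MATCH
  pos 7: 'c' -> MATCH
Total matches: 5

5


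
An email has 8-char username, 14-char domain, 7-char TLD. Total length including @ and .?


An email address has format: username@domain.tld
Username length: 8
'@' character: 1
Domain length: 14
'.' character: 1
TLD length: 7
Total = 8 + 1 + 14 + 1 + 7 = 31

31


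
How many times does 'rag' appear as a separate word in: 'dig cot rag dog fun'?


Scanning each word for exact match 'rag':
  Word 1: 'dig' -> no
  Word 2: 'cot' -> no
  Word 3: 'rag' -> MATCH
  Word 4: 'dog' -> no
  Word 5: 'fun' -> no
Total matches: 1

1


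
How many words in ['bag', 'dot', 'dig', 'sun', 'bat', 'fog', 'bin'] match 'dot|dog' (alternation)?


Alternation 'dot|dog' matches either 'dot' or 'dog'.
Checking each word:
  'bag' -> no
  'dot' -> MATCH
  'dig' -> no
  'sun' -> no
  'bat' -> no
  'fog' -> no
  'bin' -> no
Matches: ['dot']
Count: 1

1


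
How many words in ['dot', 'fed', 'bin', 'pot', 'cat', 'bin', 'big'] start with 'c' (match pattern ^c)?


Pattern ^c anchors to start of word. Check which words begin with 'c':
  'dot' -> no
  'fed' -> no
  'bin' -> no
  'pot' -> no
  'cat' -> MATCH (starts with 'c')
  'bin' -> no
  'big' -> no
Matching words: ['cat']
Count: 1

1


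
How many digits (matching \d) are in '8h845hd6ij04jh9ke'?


\d matches any digit 0-9.
Scanning '8h845hd6ij04jh9ke':
  pos 0: '8' -> DIGIT
  pos 2: '8' -> DIGIT
  pos 3: '4' -> DIGIT
  pos 4: '5' -> DIGIT
  pos 7: '6' -> DIGIT
  pos 10: '0' -> DIGIT
  pos 11: '4' -> DIGIT
  pos 14: '9' -> DIGIT
Digits found: ['8', '8', '4', '5', '6', '0', '4', '9']
Total: 8

8


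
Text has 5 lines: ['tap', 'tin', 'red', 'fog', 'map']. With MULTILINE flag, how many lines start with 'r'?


With MULTILINE flag, ^ matches the start of each line.
Lines: ['tap', 'tin', 'red', 'fog', 'map']
Checking which lines start with 'r':
  Line 1: 'tap' -> no
  Line 2: 'tin' -> no
  Line 3: 'red' -> MATCH
  Line 4: 'fog' -> no
  Line 5: 'map' -> no
Matching lines: ['red']
Count: 1

1


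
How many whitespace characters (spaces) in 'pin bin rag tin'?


\s matches whitespace characters (spaces, tabs, etc.).
Text: 'pin bin rag tin'
This text has 4 words separated by spaces.
Number of spaces = number of words - 1 = 4 - 1 = 3

3


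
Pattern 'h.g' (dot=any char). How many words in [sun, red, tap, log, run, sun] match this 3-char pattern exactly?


Pattern 'h.g' means: starts with 'h', any single char, ends with 'g'.
Checking each word (must be exactly 3 chars):
  'sun' (len=3): no
  'red' (len=3): no
  'tap' (len=3): no
  'log' (len=3): no
  'run' (len=3): no
  'sun' (len=3): no
Matching words: []
Total: 0

0


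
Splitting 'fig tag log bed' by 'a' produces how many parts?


Splitting by 'a' breaks the string at each occurrence of the separator.
Text: 'fig tag log bed'
Parts after split:
  Part 1: 'fig t'
  Part 2: 'g log bed'
Total parts: 2

2


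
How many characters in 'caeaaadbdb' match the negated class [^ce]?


Negated class [^ce] matches any char NOT in {c, e}
Scanning 'caeaaadbdb':
  pos 0: 'c' -> no (excluded)
  pos 1: 'a' -> MATCH
  pos 2: 'e' -> no (excluded)
  pos 3: 'a' -> MATCH
  pos 4: 'a' -> MATCH
  pos 5: 'a' -> MATCH
  pos 6: 'd' -> MATCH
  pos 7: 'b' -> MATCH
  pos 8: 'd' -> MATCH
  pos 9: 'b' -> MATCH
Total matches: 8

8


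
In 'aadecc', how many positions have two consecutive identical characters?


Looking for consecutive identical characters in 'aadecc':
  pos 0-1: 'a' vs 'a' -> MATCH ('aa')
  pos 1-2: 'a' vs 'd' -> different
  pos 2-3: 'd' vs 'e' -> different
  pos 3-4: 'e' vs 'c' -> different
  pos 4-5: 'c' vs 'c' -> MATCH ('cc')
Consecutive identical pairs: ['aa', 'cc']
Count: 2

2


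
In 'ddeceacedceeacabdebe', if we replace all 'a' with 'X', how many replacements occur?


re.sub('a', 'X', text) replaces every occurrence of 'a' with 'X'.
Text: 'ddeceacedceeacabdebe'
Scanning for 'a':
  pos 5: 'a' -> replacement #1
  pos 12: 'a' -> replacement #2
  pos 14: 'a' -> replacement #3
Total replacements: 3

3


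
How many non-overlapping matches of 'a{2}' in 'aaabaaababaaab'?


Pattern 'a{2}' matches exactly 2 consecutive a's (greedy, non-overlapping).
String: 'aaabaaababaaab'
Scanning for runs of a's:
  Run at pos 0: 'aaa' (length 3) -> 1 match(es)
  Run at pos 4: 'aaa' (length 3) -> 1 match(es)
  Run at pos 8: 'a' (length 1) -> 0 match(es)
  Run at pos 10: 'aaa' (length 3) -> 1 match(es)
Matches found: ['aa', 'aa', 'aa']
Total: 3

3


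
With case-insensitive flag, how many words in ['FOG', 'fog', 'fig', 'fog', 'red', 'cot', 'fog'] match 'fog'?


Case-insensitive matching: compare each word's lowercase form to 'fog'.
  'FOG' -> lower='fog' -> MATCH
  'fog' -> lower='fog' -> MATCH
  'fig' -> lower='fig' -> no
  'fog' -> lower='fog' -> MATCH
  'red' -> lower='red' -> no
  'cot' -> lower='cot' -> no
  'fog' -> lower='fog' -> MATCH
Matches: ['FOG', 'fog', 'fog', 'fog']
Count: 4

4


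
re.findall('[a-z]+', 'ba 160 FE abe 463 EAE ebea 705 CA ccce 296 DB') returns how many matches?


Pattern '[a-z]+' finds one or more lowercase letters.
Text: 'ba 160 FE abe 463 EAE ebea 705 CA ccce 296 DB'
Scanning for matches:
  Match 1: 'ba'
  Match 2: 'abe'
  Match 3: 'ebea'
  Match 4: 'ccce'
Total matches: 4

4


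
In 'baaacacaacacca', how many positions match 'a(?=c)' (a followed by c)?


Lookahead 'a(?=c)' matches 'a' only when followed by 'c'.
String: 'baaacacaacacca'
Checking each position where char is 'a':
  pos 1: 'a' -> no (next='a')
  pos 2: 'a' -> no (next='a')
  pos 3: 'a' -> MATCH (next='c')
  pos 5: 'a' -> MATCH (next='c')
  pos 7: 'a' -> no (next='a')
  pos 8: 'a' -> MATCH (next='c')
  pos 10: 'a' -> MATCH (next='c')
Matching positions: [3, 5, 8, 10]
Count: 4

4


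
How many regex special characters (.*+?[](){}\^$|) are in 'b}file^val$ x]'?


Regex special characters are: . * + ? [ ] ( ) { } \ ^ $ |
Scanning 'b}file^val$ x]':
  pos 1: '}' -> SPECIAL
  pos 6: '^' -> SPECIAL
  pos 10: '$' -> SPECIAL
  pos 13: ']' -> SPECIAL
Special chars found: ['}', '^', '$', ']']
Total: 4

4


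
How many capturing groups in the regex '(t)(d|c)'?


To count capturing groups, count each '(' that starts a group.
Pattern: '(t)(d|c)'
Walking through the pattern:
  Position 0: '(' -> group #1
  Position 3: '(' -> group #2
Total capturing groups: 2

2


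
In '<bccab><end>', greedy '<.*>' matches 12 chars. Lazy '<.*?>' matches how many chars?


Greedy '<.*>' tries to match as MUCH as possible.
Lazy '<.*?>' tries to match as LITTLE as possible.

String: '<bccab><end>'
Greedy '<.*>' starts at first '<' and extends to the LAST '>': '<bccab><end>' (12 chars)
Lazy '<.*?>' starts at first '<' and stops at the FIRST '>': '<bccab>' (7 chars)

7


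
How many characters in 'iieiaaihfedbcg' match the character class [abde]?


Character class [abde] matches any of: {a, b, d, e}
Scanning string 'iieiaaihfedbcg' character by character:
  pos 0: 'i' -> no
  pos 1: 'i' -> no
  pos 2: 'e' -> MATCH
  pos 3: 'i' -> no
  pos 4: 'a' -> MATCH
  pos 5: 'a' -> MATCH
  pos 6: 'i' -> no
  pos 7: 'h' -> no
  pos 8: 'f' -> no
  pos 9: 'e' -> MATCH
  pos 10: 'd' -> MATCH
  pos 11: 'b' -> MATCH
  pos 12: 'c' -> no
  pos 13: 'g' -> no
Total matches: 6

6


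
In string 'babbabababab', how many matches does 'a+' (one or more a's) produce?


Pattern 'a+' matches one or more consecutive a's.
String: 'babbabababab'
Scanning for runs of a:
  Match 1: 'a' (length 1)
  Match 2: 'a' (length 1)
  Match 3: 'a' (length 1)
  Match 4: 'a' (length 1)
  Match 5: 'a' (length 1)
Total matches: 5

5


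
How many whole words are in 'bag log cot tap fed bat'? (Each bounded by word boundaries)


Word boundaries (\b) mark the start/end of each word.
Text: 'bag log cot tap fed bat'
Splitting by whitespace:
  Word 1: 'bag'
  Word 2: 'log'
  Word 3: 'cot'
  Word 4: 'tap'
  Word 5: 'fed'
  Word 6: 'bat'
Total whole words: 6

6


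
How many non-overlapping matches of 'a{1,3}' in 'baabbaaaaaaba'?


Pattern 'a{1,3}' matches between 1 and 3 consecutive a's (greedy).
String: 'baabbaaaaaaba'
Finding runs of a's and applying greedy matching:
  Run at pos 1: 'aa' (length 2)
  Run at pos 5: 'aaaaaa' (length 6)
  Run at pos 12: 'a' (length 1)
Matches: ['aa', 'aaa', 'aaa', 'a']
Count: 4

4


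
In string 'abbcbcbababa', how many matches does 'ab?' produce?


Pattern 'ab?' matches 'a' optionally followed by 'b'.
String: 'abbcbcbababa'
Scanning left to right for 'a' then checking next char:
  Match 1: 'ab' (a followed by b)
  Match 2: 'ab' (a followed by b)
  Match 3: 'ab' (a followed by b)
  Match 4: 'a' (a not followed by b)
Total matches: 4

4


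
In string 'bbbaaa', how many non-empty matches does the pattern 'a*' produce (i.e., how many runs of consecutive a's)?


Pattern 'a*' matches zero or more a's. We want non-empty runs of consecutive a's.
String: 'bbbaaa'
Walking through the string to find runs of a's:
  Run 1: positions 3-5 -> 'aaa'
Non-empty runs found: ['aaa']
Count: 1

1


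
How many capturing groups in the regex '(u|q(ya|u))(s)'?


To count capturing groups, count each '(' that starts a group.
Pattern: '(u|q(ya|u))(s)'
Walking through the pattern:
  Position 0: '(' -> group #1
  Position 4: '(' -> group #2
  Position 11: '(' -> group #3
Total capturing groups: 3

3


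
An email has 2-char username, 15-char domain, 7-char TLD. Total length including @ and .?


An email address has format: username@domain.tld
Username length: 2
'@' character: 1
Domain length: 15
'.' character: 1
TLD length: 7
Total = 2 + 1 + 15 + 1 + 7 = 26

26


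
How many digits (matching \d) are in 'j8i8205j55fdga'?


\d matches any digit 0-9.
Scanning 'j8i8205j55fdga':
  pos 1: '8' -> DIGIT
  pos 3: '8' -> DIGIT
  pos 4: '2' -> DIGIT
  pos 5: '0' -> DIGIT
  pos 6: '5' -> DIGIT
  pos 8: '5' -> DIGIT
  pos 9: '5' -> DIGIT
Digits found: ['8', '8', '2', '0', '5', '5', '5']
Total: 7

7


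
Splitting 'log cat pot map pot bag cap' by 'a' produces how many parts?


Splitting by 'a' breaks the string at each occurrence of the separator.
Text: 'log cat pot map pot bag cap'
Parts after split:
  Part 1: 'log c'
  Part 2: 't pot m'
  Part 3: 'p pot b'
  Part 4: 'g c'
  Part 5: 'p'
Total parts: 5

5


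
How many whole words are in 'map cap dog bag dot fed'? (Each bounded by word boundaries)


Word boundaries (\b) mark the start/end of each word.
Text: 'map cap dog bag dot fed'
Splitting by whitespace:
  Word 1: 'map'
  Word 2: 'cap'
  Word 3: 'dog'
  Word 4: 'bag'
  Word 5: 'dot'
  Word 6: 'fed'
Total whole words: 6

6


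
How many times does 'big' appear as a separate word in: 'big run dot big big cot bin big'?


Scanning each word for exact match 'big':
  Word 1: 'big' -> MATCH
  Word 2: 'run' -> no
  Word 3: 'dot' -> no
  Word 4: 'big' -> MATCH
  Word 5: 'big' -> MATCH
  Word 6: 'cot' -> no
  Word 7: 'bin' -> no
  Word 8: 'big' -> MATCH
Total matches: 4

4


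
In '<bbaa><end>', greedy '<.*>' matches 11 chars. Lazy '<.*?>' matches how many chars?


Greedy '<.*>' tries to match as MUCH as possible.
Lazy '<.*?>' tries to match as LITTLE as possible.

String: '<bbaa><end>'
Greedy '<.*>' starts at first '<' and extends to the LAST '>': '<bbaa><end>' (11 chars)
Lazy '<.*?>' starts at first '<' and stops at the FIRST '>': '<bbaa>' (6 chars)

6


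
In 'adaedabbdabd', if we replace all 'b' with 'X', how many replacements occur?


re.sub('b', 'X', text) replaces every occurrence of 'b' with 'X'.
Text: 'adaedabbdabd'
Scanning for 'b':
  pos 6: 'b' -> replacement #1
  pos 7: 'b' -> replacement #2
  pos 10: 'b' -> replacement #3
Total replacements: 3

3


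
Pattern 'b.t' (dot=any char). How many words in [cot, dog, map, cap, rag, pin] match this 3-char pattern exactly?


Pattern 'b.t' means: starts with 'b', any single char, ends with 't'.
Checking each word (must be exactly 3 chars):
  'cot' (len=3): no
  'dog' (len=3): no
  'map' (len=3): no
  'cap' (len=3): no
  'rag' (len=3): no
  'pin' (len=3): no
Matching words: []
Total: 0

0


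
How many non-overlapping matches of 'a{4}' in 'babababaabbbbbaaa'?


Pattern 'a{4}' matches exactly 4 consecutive a's (greedy, non-overlapping).
String: 'babababaabbbbbaaa'
Scanning for runs of a's:
  Run at pos 1: 'a' (length 1) -> 0 match(es)
  Run at pos 3: 'a' (length 1) -> 0 match(es)
  Run at pos 5: 'a' (length 1) -> 0 match(es)
  Run at pos 7: 'aa' (length 2) -> 0 match(es)
  Run at pos 14: 'aaa' (length 3) -> 0 match(es)
Matches found: []
Total: 0

0


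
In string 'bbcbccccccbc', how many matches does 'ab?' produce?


Pattern 'ab?' matches 'a' optionally followed by 'b'.
String: 'bbcbccccccbc'
Scanning left to right for 'a' then checking next char:
Total matches: 0

0


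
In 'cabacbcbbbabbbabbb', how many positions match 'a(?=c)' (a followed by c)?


Lookahead 'a(?=c)' matches 'a' only when followed by 'c'.
String: 'cabacbcbbbabbbabbb'
Checking each position where char is 'a':
  pos 1: 'a' -> no (next='b')
  pos 3: 'a' -> MATCH (next='c')
  pos 10: 'a' -> no (next='b')
  pos 14: 'a' -> no (next='b')
Matching positions: [3]
Count: 1

1


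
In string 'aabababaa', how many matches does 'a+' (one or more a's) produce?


Pattern 'a+' matches one or more consecutive a's.
String: 'aabababaa'
Scanning for runs of a:
  Match 1: 'aa' (length 2)
  Match 2: 'a' (length 1)
  Match 3: 'a' (length 1)
  Match 4: 'aa' (length 2)
Total matches: 4

4


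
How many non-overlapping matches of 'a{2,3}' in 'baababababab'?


Pattern 'a{2,3}' matches between 2 and 3 consecutive a's (greedy).
String: 'baababababab'
Finding runs of a's and applying greedy matching:
  Run at pos 1: 'aa' (length 2)
  Run at pos 4: 'a' (length 1)
  Run at pos 6: 'a' (length 1)
  Run at pos 8: 'a' (length 1)
  Run at pos 10: 'a' (length 1)
Matches: ['aa']
Count: 1

1


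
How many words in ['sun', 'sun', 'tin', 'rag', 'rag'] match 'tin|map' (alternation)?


Alternation 'tin|map' matches either 'tin' or 'map'.
Checking each word:
  'sun' -> no
  'sun' -> no
  'tin' -> MATCH
  'rag' -> no
  'rag' -> no
Matches: ['tin']
Count: 1

1


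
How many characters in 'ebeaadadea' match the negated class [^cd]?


Negated class [^cd] matches any char NOT in {c, d}
Scanning 'ebeaadadea':
  pos 0: 'e' -> MATCH
  pos 1: 'b' -> MATCH
  pos 2: 'e' -> MATCH
  pos 3: 'a' -> MATCH
  pos 4: 'a' -> MATCH
  pos 5: 'd' -> no (excluded)
  pos 6: 'a' -> MATCH
  pos 7: 'd' -> no (excluded)
  pos 8: 'e' -> MATCH
  pos 9: 'a' -> MATCH
Total matches: 8

8


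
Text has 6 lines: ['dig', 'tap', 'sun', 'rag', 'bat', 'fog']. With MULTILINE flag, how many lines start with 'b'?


With MULTILINE flag, ^ matches the start of each line.
Lines: ['dig', 'tap', 'sun', 'rag', 'bat', 'fog']
Checking which lines start with 'b':
  Line 1: 'dig' -> no
  Line 2: 'tap' -> no
  Line 3: 'sun' -> no
  Line 4: 'rag' -> no
  Line 5: 'bat' -> MATCH
  Line 6: 'fog' -> no
Matching lines: ['bat']
Count: 1

1


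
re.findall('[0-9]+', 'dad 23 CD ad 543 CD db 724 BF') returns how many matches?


Pattern '[0-9]+' finds one or more digits.
Text: 'dad 23 CD ad 543 CD db 724 BF'
Scanning for matches:
  Match 1: '23'
  Match 2: '543'
  Match 3: '724'
Total matches: 3

3


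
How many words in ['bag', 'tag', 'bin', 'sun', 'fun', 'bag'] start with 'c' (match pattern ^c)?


Pattern ^c anchors to start of word. Check which words begin with 'c':
  'bag' -> no
  'tag' -> no
  'bin' -> no
  'sun' -> no
  'fun' -> no
  'bag' -> no
Matching words: []
Count: 0

0


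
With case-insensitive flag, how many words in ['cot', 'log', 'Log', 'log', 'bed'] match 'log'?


Case-insensitive matching: compare each word's lowercase form to 'log'.
  'cot' -> lower='cot' -> no
  'log' -> lower='log' -> MATCH
  'Log' -> lower='log' -> MATCH
  'log' -> lower='log' -> MATCH
  'bed' -> lower='bed' -> no
Matches: ['log', 'Log', 'log']
Count: 3

3


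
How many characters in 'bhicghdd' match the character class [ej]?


Character class [ej] matches any of: {e, j}
Scanning string 'bhicghdd' character by character:
  pos 0: 'b' -> no
  pos 1: 'h' -> no
  pos 2: 'i' -> no
  pos 3: 'c' -> no
  pos 4: 'g' -> no
  pos 5: 'h' -> no
  pos 6: 'd' -> no
  pos 7: 'd' -> no
Total matches: 0

0


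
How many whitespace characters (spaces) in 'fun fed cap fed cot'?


\s matches whitespace characters (spaces, tabs, etc.).
Text: 'fun fed cap fed cot'
This text has 5 words separated by spaces.
Number of spaces = number of words - 1 = 5 - 1 = 4

4


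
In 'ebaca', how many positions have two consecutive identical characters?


Looking for consecutive identical characters in 'ebaca':
  pos 0-1: 'e' vs 'b' -> different
  pos 1-2: 'b' vs 'a' -> different
  pos 2-3: 'a' vs 'c' -> different
  pos 3-4: 'c' vs 'a' -> different
Consecutive identical pairs: []
Count: 0

0


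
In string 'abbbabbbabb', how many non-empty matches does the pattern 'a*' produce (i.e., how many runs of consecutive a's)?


Pattern 'a*' matches zero or more a's. We want non-empty runs of consecutive a's.
String: 'abbbabbbabb'
Walking through the string to find runs of a's:
  Run 1: positions 0-0 -> 'a'
  Run 2: positions 4-4 -> 'a'
  Run 3: positions 8-8 -> 'a'
Non-empty runs found: ['a', 'a', 'a']
Count: 3

3


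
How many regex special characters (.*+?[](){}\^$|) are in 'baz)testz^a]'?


Regex special characters are: . * + ? [ ] ( ) { } \ ^ $ |
Scanning 'baz)testz^a]':
  pos 3: ')' -> SPECIAL
  pos 9: '^' -> SPECIAL
  pos 11: ']' -> SPECIAL
Special chars found: [')', '^', ']']
Total: 3

3


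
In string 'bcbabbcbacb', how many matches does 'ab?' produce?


Pattern 'ab?' matches 'a' optionally followed by 'b'.
String: 'bcbabbcbacb'
Scanning left to right for 'a' then checking next char:
  Match 1: 'ab' (a followed by b)
  Match 2: 'a' (a not followed by b)
Total matches: 2

2


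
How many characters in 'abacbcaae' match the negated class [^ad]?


Negated class [^ad] matches any char NOT in {a, d}
Scanning 'abacbcaae':
  pos 0: 'a' -> no (excluded)
  pos 1: 'b' -> MATCH
  pos 2: 'a' -> no (excluded)
  pos 3: 'c' -> MATCH
  pos 4: 'b' -> MATCH
  pos 5: 'c' -> MATCH
  pos 6: 'a' -> no (excluded)
  pos 7: 'a' -> no (excluded)
  pos 8: 'e' -> MATCH
Total matches: 5

5


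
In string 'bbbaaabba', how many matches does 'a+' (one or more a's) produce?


Pattern 'a+' matches one or more consecutive a's.
String: 'bbbaaabba'
Scanning for runs of a:
  Match 1: 'aaa' (length 3)
  Match 2: 'a' (length 1)
Total matches: 2

2


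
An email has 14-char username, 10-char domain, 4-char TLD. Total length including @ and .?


An email address has format: username@domain.tld
Username length: 14
'@' character: 1
Domain length: 10
'.' character: 1
TLD length: 4
Total = 14 + 1 + 10 + 1 + 4 = 30

30


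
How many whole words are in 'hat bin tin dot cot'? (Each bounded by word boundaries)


Word boundaries (\b) mark the start/end of each word.
Text: 'hat bin tin dot cot'
Splitting by whitespace:
  Word 1: 'hat'
  Word 2: 'bin'
  Word 3: 'tin'
  Word 4: 'dot'
  Word 5: 'cot'
Total whole words: 5

5


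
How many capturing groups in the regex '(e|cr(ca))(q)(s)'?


To count capturing groups, count each '(' that starts a group.
Pattern: '(e|cr(ca))(q)(s)'
Walking through the pattern:
  Position 0: '(' -> group #1
  Position 5: '(' -> group #2
  Position 10: '(' -> group #3
  Position 13: '(' -> group #4
Total capturing groups: 4

4


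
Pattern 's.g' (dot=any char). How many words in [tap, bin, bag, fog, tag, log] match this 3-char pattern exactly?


Pattern 's.g' means: starts with 's', any single char, ends with 'g'.
Checking each word (must be exactly 3 chars):
  'tap' (len=3): no
  'bin' (len=3): no
  'bag' (len=3): no
  'fog' (len=3): no
  'tag' (len=3): no
  'log' (len=3): no
Matching words: []
Total: 0

0


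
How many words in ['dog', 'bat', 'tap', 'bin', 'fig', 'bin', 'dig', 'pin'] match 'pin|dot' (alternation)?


Alternation 'pin|dot' matches either 'pin' or 'dot'.
Checking each word:
  'dog' -> no
  'bat' -> no
  'tap' -> no
  'bin' -> no
  'fig' -> no
  'bin' -> no
  'dig' -> no
  'pin' -> MATCH
Matches: ['pin']
Count: 1

1


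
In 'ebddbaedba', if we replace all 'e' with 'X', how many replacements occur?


re.sub('e', 'X', text) replaces every occurrence of 'e' with 'X'.
Text: 'ebddbaedba'
Scanning for 'e':
  pos 0: 'e' -> replacement #1
  pos 6: 'e' -> replacement #2
Total replacements: 2

2


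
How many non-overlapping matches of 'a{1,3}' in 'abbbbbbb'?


Pattern 'a{1,3}' matches between 1 and 3 consecutive a's (greedy).
String: 'abbbbbbb'
Finding runs of a's and applying greedy matching:
  Run at pos 0: 'a' (length 1)
Matches: ['a']
Count: 1

1


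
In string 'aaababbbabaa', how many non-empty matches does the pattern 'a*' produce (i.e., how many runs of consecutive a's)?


Pattern 'a*' matches zero or more a's. We want non-empty runs of consecutive a's.
String: 'aaababbbabaa'
Walking through the string to find runs of a's:
  Run 1: positions 0-2 -> 'aaa'
  Run 2: positions 4-4 -> 'a'
  Run 3: positions 8-8 -> 'a'
  Run 4: positions 10-11 -> 'aa'
Non-empty runs found: ['aaa', 'a', 'a', 'aa']
Count: 4

4


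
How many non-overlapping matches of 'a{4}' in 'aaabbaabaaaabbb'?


Pattern 'a{4}' matches exactly 4 consecutive a's (greedy, non-overlapping).
String: 'aaabbaabaaaabbb'
Scanning for runs of a's:
  Run at pos 0: 'aaa' (length 3) -> 0 match(es)
  Run at pos 5: 'aa' (length 2) -> 0 match(es)
  Run at pos 8: 'aaaa' (length 4) -> 1 match(es)
Matches found: ['aaaa']
Total: 1

1


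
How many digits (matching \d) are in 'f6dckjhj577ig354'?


\d matches any digit 0-9.
Scanning 'f6dckjhj577ig354':
  pos 1: '6' -> DIGIT
  pos 8: '5' -> DIGIT
  pos 9: '7' -> DIGIT
  pos 10: '7' -> DIGIT
  pos 13: '3' -> DIGIT
  pos 14: '5' -> DIGIT
  pos 15: '4' -> DIGIT
Digits found: ['6', '5', '7', '7', '3', '5', '4']
Total: 7

7


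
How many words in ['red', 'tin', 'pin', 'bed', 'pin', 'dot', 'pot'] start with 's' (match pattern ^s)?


Pattern ^s anchors to start of word. Check which words begin with 's':
  'red' -> no
  'tin' -> no
  'pin' -> no
  'bed' -> no
  'pin' -> no
  'dot' -> no
  'pot' -> no
Matching words: []
Count: 0

0


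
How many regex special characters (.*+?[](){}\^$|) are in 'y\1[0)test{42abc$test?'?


Regex special characters are: . * + ? [ ] ( ) { } \ ^ $ |
Scanning 'y\1[0)test{42abc$test?':
  pos 1: '\' -> SPECIAL
  pos 3: '[' -> SPECIAL
  pos 5: ')' -> SPECIAL
  pos 10: '{' -> SPECIAL
  pos 16: '$' -> SPECIAL
  pos 21: '?' -> SPECIAL
Special chars found: ['\\', '[', ')', '{', '$', '?']
Total: 6

6


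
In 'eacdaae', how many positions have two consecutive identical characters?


Looking for consecutive identical characters in 'eacdaae':
  pos 0-1: 'e' vs 'a' -> different
  pos 1-2: 'a' vs 'c' -> different
  pos 2-3: 'c' vs 'd' -> different
  pos 3-4: 'd' vs 'a' -> different
  pos 4-5: 'a' vs 'a' -> MATCH ('aa')
  pos 5-6: 'a' vs 'e' -> different
Consecutive identical pairs: ['aa']
Count: 1

1


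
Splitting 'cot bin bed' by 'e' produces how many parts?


Splitting by 'e' breaks the string at each occurrence of the separator.
Text: 'cot bin bed'
Parts after split:
  Part 1: 'cot bin b'
  Part 2: 'd'
Total parts: 2

2


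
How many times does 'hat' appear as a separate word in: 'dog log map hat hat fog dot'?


Scanning each word for exact match 'hat':
  Word 1: 'dog' -> no
  Word 2: 'log' -> no
  Word 3: 'map' -> no
  Word 4: 'hat' -> MATCH
  Word 5: 'hat' -> MATCH
  Word 6: 'fog' -> no
  Word 7: 'dot' -> no
Total matches: 2

2


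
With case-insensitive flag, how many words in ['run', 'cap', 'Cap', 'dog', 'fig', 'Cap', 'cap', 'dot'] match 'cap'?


Case-insensitive matching: compare each word's lowercase form to 'cap'.
  'run' -> lower='run' -> no
  'cap' -> lower='cap' -> MATCH
  'Cap' -> lower='cap' -> MATCH
  'dog' -> lower='dog' -> no
  'fig' -> lower='fig' -> no
  'Cap' -> lower='cap' -> MATCH
  'cap' -> lower='cap' -> MATCH
  'dot' -> lower='dot' -> no
Matches: ['cap', 'Cap', 'Cap', 'cap']
Count: 4

4


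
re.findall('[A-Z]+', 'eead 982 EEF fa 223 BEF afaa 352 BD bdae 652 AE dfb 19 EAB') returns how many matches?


Pattern '[A-Z]+' finds one or more uppercase letters.
Text: 'eead 982 EEF fa 223 BEF afaa 352 BD bdae 652 AE dfb 19 EAB'
Scanning for matches:
  Match 1: 'EEF'
  Match 2: 'BEF'
  Match 3: 'BD'
  Match 4: 'AE'
  Match 5: 'EAB'
Total matches: 5

5


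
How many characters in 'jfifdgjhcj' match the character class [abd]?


Character class [abd] matches any of: {a, b, d}
Scanning string 'jfifdgjhcj' character by character:
  pos 0: 'j' -> no
  pos 1: 'f' -> no
  pos 2: 'i' -> no
  pos 3: 'f' -> no
  pos 4: 'd' -> MATCH
  pos 5: 'g' -> no
  pos 6: 'j' -> no
  pos 7: 'h' -> no
  pos 8: 'c' -> no
  pos 9: 'j' -> no
Total matches: 1

1


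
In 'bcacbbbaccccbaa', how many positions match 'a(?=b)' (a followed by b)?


Lookahead 'a(?=b)' matches 'a' only when followed by 'b'.
String: 'bcacbbbaccccbaa'
Checking each position where char is 'a':
  pos 2: 'a' -> no (next='c')
  pos 7: 'a' -> no (next='c')
  pos 13: 'a' -> no (next='a')
Matching positions: []
Count: 0

0


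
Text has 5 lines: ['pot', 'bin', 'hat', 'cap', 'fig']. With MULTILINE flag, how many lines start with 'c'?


With MULTILINE flag, ^ matches the start of each line.
Lines: ['pot', 'bin', 'hat', 'cap', 'fig']
Checking which lines start with 'c':
  Line 1: 'pot' -> no
  Line 2: 'bin' -> no
  Line 3: 'hat' -> no
  Line 4: 'cap' -> MATCH
  Line 5: 'fig' -> no
Matching lines: ['cap']
Count: 1

1


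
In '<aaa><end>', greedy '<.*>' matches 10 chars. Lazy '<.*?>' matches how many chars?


Greedy '<.*>' tries to match as MUCH as possible.
Lazy '<.*?>' tries to match as LITTLE as possible.

String: '<aaa><end>'
Greedy '<.*>' starts at first '<' and extends to the LAST '>': '<aaa><end>' (10 chars)
Lazy '<.*?>' starts at first '<' and stops at the FIRST '>': '<aaa>' (5 chars)

5


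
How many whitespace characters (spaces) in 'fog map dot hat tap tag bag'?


\s matches whitespace characters (spaces, tabs, etc.).
Text: 'fog map dot hat tap tag bag'
This text has 7 words separated by spaces.
Number of spaces = number of words - 1 = 7 - 1 = 6

6


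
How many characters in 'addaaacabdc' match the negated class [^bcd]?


Negated class [^bcd] matches any char NOT in {b, c, d}
Scanning 'addaaacabdc':
  pos 0: 'a' -> MATCH
  pos 1: 'd' -> no (excluded)
  pos 2: 'd' -> no (excluded)
  pos 3: 'a' -> MATCH
  pos 4: 'a' -> MATCH
  pos 5: 'a' -> MATCH
  pos 6: 'c' -> no (excluded)
  pos 7: 'a' -> MATCH
  pos 8: 'b' -> no (excluded)
  pos 9: 'd' -> no (excluded)
  pos 10: 'c' -> no (excluded)
Total matches: 5

5


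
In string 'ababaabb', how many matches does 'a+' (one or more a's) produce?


Pattern 'a+' matches one or more consecutive a's.
String: 'ababaabb'
Scanning for runs of a:
  Match 1: 'a' (length 1)
  Match 2: 'a' (length 1)
  Match 3: 'aa' (length 2)
Total matches: 3

3


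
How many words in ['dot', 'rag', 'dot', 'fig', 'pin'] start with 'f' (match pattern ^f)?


Pattern ^f anchors to start of word. Check which words begin with 'f':
  'dot' -> no
  'rag' -> no
  'dot' -> no
  'fig' -> MATCH (starts with 'f')
  'pin' -> no
Matching words: ['fig']
Count: 1

1


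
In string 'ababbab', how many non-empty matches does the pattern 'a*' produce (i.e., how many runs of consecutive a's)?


Pattern 'a*' matches zero or more a's. We want non-empty runs of consecutive a's.
String: 'ababbab'
Walking through the string to find runs of a's:
  Run 1: positions 0-0 -> 'a'
  Run 2: positions 2-2 -> 'a'
  Run 3: positions 5-5 -> 'a'
Non-empty runs found: ['a', 'a', 'a']
Count: 3

3


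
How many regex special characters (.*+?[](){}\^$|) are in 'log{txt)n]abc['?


Regex special characters are: . * + ? [ ] ( ) { } \ ^ $ |
Scanning 'log{txt)n]abc[':
  pos 3: '{' -> SPECIAL
  pos 7: ')' -> SPECIAL
  pos 9: ']' -> SPECIAL
  pos 13: '[' -> SPECIAL
Special chars found: ['{', ')', ']', '[']
Total: 4

4


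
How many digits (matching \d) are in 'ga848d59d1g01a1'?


\d matches any digit 0-9.
Scanning 'ga848d59d1g01a1':
  pos 2: '8' -> DIGIT
  pos 3: '4' -> DIGIT
  pos 4: '8' -> DIGIT
  pos 6: '5' -> DIGIT
  pos 7: '9' -> DIGIT
  pos 9: '1' -> DIGIT
  pos 11: '0' -> DIGIT
  pos 12: '1' -> DIGIT
  pos 14: '1' -> DIGIT
Digits found: ['8', '4', '8', '5', '9', '1', '0', '1', '1']
Total: 9

9


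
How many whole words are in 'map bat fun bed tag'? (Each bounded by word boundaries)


Word boundaries (\b) mark the start/end of each word.
Text: 'map bat fun bed tag'
Splitting by whitespace:
  Word 1: 'map'
  Word 2: 'bat'
  Word 3: 'fun'
  Word 4: 'bed'
  Word 5: 'tag'
Total whole words: 5

5


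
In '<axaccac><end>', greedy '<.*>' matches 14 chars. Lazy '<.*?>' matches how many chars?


Greedy '<.*>' tries to match as MUCH as possible.
Lazy '<.*?>' tries to match as LITTLE as possible.

String: '<axaccac><end>'
Greedy '<.*>' starts at first '<' and extends to the LAST '>': '<axaccac><end>' (14 chars)
Lazy '<.*?>' starts at first '<' and stops at the FIRST '>': '<axaccac>' (9 chars)

9


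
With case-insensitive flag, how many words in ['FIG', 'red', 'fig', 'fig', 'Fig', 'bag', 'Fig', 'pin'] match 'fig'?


Case-insensitive matching: compare each word's lowercase form to 'fig'.
  'FIG' -> lower='fig' -> MATCH
  'red' -> lower='red' -> no
  'fig' -> lower='fig' -> MATCH
  'fig' -> lower='fig' -> MATCH
  'Fig' -> lower='fig' -> MATCH
  'bag' -> lower='bag' -> no
  'Fig' -> lower='fig' -> MATCH
  'pin' -> lower='pin' -> no
Matches: ['FIG', 'fig', 'fig', 'Fig', 'Fig']
Count: 5

5


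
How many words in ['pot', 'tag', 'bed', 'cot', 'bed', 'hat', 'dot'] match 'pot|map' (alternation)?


Alternation 'pot|map' matches either 'pot' or 'map'.
Checking each word:
  'pot' -> MATCH
  'tag' -> no
  'bed' -> no
  'cot' -> no
  'bed' -> no
  'hat' -> no
  'dot' -> no
Matches: ['pot']
Count: 1

1


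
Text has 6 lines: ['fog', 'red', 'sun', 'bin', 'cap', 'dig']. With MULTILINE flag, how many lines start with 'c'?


With MULTILINE flag, ^ matches the start of each line.
Lines: ['fog', 'red', 'sun', 'bin', 'cap', 'dig']
Checking which lines start with 'c':
  Line 1: 'fog' -> no
  Line 2: 'red' -> no
  Line 3: 'sun' -> no
  Line 4: 'bin' -> no
  Line 5: 'cap' -> MATCH
  Line 6: 'dig' -> no
Matching lines: ['cap']
Count: 1

1


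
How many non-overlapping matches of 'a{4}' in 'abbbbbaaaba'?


Pattern 'a{4}' matches exactly 4 consecutive a's (greedy, non-overlapping).
String: 'abbbbbaaaba'
Scanning for runs of a's:
  Run at pos 0: 'a' (length 1) -> 0 match(es)
  Run at pos 6: 'aaa' (length 3) -> 0 match(es)
  Run at pos 10: 'a' (length 1) -> 0 match(es)
Matches found: []
Total: 0

0


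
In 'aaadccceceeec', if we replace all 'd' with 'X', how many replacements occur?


re.sub('d', 'X', text) replaces every occurrence of 'd' with 'X'.
Text: 'aaadccceceeec'
Scanning for 'd':
  pos 3: 'd' -> replacement #1
Total replacements: 1

1


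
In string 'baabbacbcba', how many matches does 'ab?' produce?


Pattern 'ab?' matches 'a' optionally followed by 'b'.
String: 'baabbacbcba'
Scanning left to right for 'a' then checking next char:
  Match 1: 'a' (a not followed by b)
  Match 2: 'ab' (a followed by b)
  Match 3: 'a' (a not followed by b)
  Match 4: 'a' (a not followed by b)
Total matches: 4

4


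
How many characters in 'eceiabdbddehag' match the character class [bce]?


Character class [bce] matches any of: {b, c, e}
Scanning string 'eceiabdbddehag' character by character:
  pos 0: 'e' -> MATCH
  pos 1: 'c' -> MATCH
  pos 2: 'e' -> MATCH
  pos 3: 'i' -> no
  pos 4: 'a' -> no
  pos 5: 'b' -> MATCH
  pos 6: 'd' -> no
  pos 7: 'b' -> MATCH
  pos 8: 'd' -> no
  pos 9: 'd' -> no
  pos 10: 'e' -> MATCH
  pos 11: 'h' -> no
  pos 12: 'a' -> no
  pos 13: 'g' -> no
Total matches: 6

6


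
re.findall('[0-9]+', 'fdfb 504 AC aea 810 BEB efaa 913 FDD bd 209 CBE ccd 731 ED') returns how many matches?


Pattern '[0-9]+' finds one or more digits.
Text: 'fdfb 504 AC aea 810 BEB efaa 913 FDD bd 209 CBE ccd 731 ED'
Scanning for matches:
  Match 1: '504'
  Match 2: '810'
  Match 3: '913'
  Match 4: '209'
  Match 5: '731'
Total matches: 5

5


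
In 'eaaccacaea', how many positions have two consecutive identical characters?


Looking for consecutive identical characters in 'eaaccacaea':
  pos 0-1: 'e' vs 'a' -> different
  pos 1-2: 'a' vs 'a' -> MATCH ('aa')
  pos 2-3: 'a' vs 'c' -> different
  pos 3-4: 'c' vs 'c' -> MATCH ('cc')
  pos 4-5: 'c' vs 'a' -> different
  pos 5-6: 'a' vs 'c' -> different
  pos 6-7: 'c' vs 'a' -> different
  pos 7-8: 'a' vs 'e' -> different
  pos 8-9: 'e' vs 'a' -> different
Consecutive identical pairs: ['aa', 'cc']
Count: 2

2


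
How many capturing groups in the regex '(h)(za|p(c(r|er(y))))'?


To count capturing groups, count each '(' that starts a group.
Pattern: '(h)(za|p(c(r|er(y))))'
Walking through the pattern:
  Position 0: '(' -> group #1
  Position 3: '(' -> group #2
  Position 8: '(' -> group #3
  Position 10: '(' -> group #4
  Position 15: '(' -> group #5
Total capturing groups: 5

5


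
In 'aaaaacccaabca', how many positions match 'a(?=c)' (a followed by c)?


Lookahead 'a(?=c)' matches 'a' only when followed by 'c'.
String: 'aaaaacccaabca'
Checking each position where char is 'a':
  pos 0: 'a' -> no (next='a')
  pos 1: 'a' -> no (next='a')
  pos 2: 'a' -> no (next='a')
  pos 3: 'a' -> no (next='a')
  pos 4: 'a' -> MATCH (next='c')
  pos 8: 'a' -> no (next='a')
  pos 9: 'a' -> no (next='b')
Matching positions: [4]
Count: 1

1


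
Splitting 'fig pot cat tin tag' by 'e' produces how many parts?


Splitting by 'e' breaks the string at each occurrence of the separator.
Text: 'fig pot cat tin tag'
Parts after split:
  Part 1: 'fig pot cat tin tag'
Total parts: 1

1


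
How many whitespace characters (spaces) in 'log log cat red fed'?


\s matches whitespace characters (spaces, tabs, etc.).
Text: 'log log cat red fed'
This text has 5 words separated by spaces.
Number of spaces = number of words - 1 = 5 - 1 = 4

4


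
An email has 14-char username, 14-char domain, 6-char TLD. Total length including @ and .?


An email address has format: username@domain.tld
Username length: 14
'@' character: 1
Domain length: 14
'.' character: 1
TLD length: 6
Total = 14 + 1 + 14 + 1 + 6 = 36

36


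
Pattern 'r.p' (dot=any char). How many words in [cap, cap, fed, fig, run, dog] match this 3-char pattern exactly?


Pattern 'r.p' means: starts with 'r', any single char, ends with 'p'.
Checking each word (must be exactly 3 chars):
  'cap' (len=3): no
  'cap' (len=3): no
  'fed' (len=3): no
  'fig' (len=3): no
  'run' (len=3): no
  'dog' (len=3): no
Matching words: []
Total: 0

0


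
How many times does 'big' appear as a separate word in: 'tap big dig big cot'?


Scanning each word for exact match 'big':
  Word 1: 'tap' -> no
  Word 2: 'big' -> MATCH
  Word 3: 'dig' -> no
  Word 4: 'big' -> MATCH
  Word 5: 'cot' -> no
Total matches: 2

2


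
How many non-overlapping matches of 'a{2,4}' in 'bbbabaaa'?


Pattern 'a{2,4}' matches between 2 and 4 consecutive a's (greedy).
String: 'bbbabaaa'
Finding runs of a's and applying greedy matching:
  Run at pos 3: 'a' (length 1)
  Run at pos 5: 'aaa' (length 3)
Matches: ['aaa']
Count: 1

1


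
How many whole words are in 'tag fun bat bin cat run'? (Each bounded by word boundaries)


Word boundaries (\b) mark the start/end of each word.
Text: 'tag fun bat bin cat run'
Splitting by whitespace:
  Word 1: 'tag'
  Word 2: 'fun'
  Word 3: 'bat'
  Word 4: 'bin'
  Word 5: 'cat'
  Word 6: 'run'
Total whole words: 6

6


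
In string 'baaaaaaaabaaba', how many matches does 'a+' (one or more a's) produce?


Pattern 'a+' matches one or more consecutive a's.
String: 'baaaaaaaabaaba'
Scanning for runs of a:
  Match 1: 'aaaaaaaa' (length 8)
  Match 2: 'aa' (length 2)
  Match 3: 'a' (length 1)
Total matches: 3

3


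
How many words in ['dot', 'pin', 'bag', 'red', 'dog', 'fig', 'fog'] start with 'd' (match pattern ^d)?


Pattern ^d anchors to start of word. Check which words begin with 'd':
  'dot' -> MATCH (starts with 'd')
  'pin' -> no
  'bag' -> no
  'red' -> no
  'dog' -> MATCH (starts with 'd')
  'fig' -> no
  'fog' -> no
Matching words: ['dot', 'dog']
Count: 2

2


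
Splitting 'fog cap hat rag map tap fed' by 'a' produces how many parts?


Splitting by 'a' breaks the string at each occurrence of the separator.
Text: 'fog cap hat rag map tap fed'
Parts after split:
  Part 1: 'fog c'
  Part 2: 'p h'
  Part 3: 't r'
  Part 4: 'g m'
  Part 5: 'p t'
  Part 6: 'p fed'
Total parts: 6

6


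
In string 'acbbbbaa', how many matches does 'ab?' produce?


Pattern 'ab?' matches 'a' optionally followed by 'b'.
String: 'acbbbbaa'
Scanning left to right for 'a' then checking next char:
  Match 1: 'a' (a not followed by b)
  Match 2: 'a' (a not followed by b)
  Match 3: 'a' (a not followed by b)
Total matches: 3

3


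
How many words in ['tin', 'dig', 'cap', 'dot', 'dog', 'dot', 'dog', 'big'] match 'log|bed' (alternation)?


Alternation 'log|bed' matches either 'log' or 'bed'.
Checking each word:
  'tin' -> no
  'dig' -> no
  'cap' -> no
  'dot' -> no
  'dog' -> no
  'dot' -> no
  'dog' -> no
  'big' -> no
Matches: []
Count: 0

0


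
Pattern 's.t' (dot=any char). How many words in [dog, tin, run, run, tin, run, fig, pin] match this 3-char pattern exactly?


Pattern 's.t' means: starts with 's', any single char, ends with 't'.
Checking each word (must be exactly 3 chars):
  'dog' (len=3): no
  'tin' (len=3): no
  'run' (len=3): no
  'run' (len=3): no
  'tin' (len=3): no
  'run' (len=3): no
  'fig' (len=3): no
  'pin' (len=3): no
Matching words: []
Total: 0

0
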